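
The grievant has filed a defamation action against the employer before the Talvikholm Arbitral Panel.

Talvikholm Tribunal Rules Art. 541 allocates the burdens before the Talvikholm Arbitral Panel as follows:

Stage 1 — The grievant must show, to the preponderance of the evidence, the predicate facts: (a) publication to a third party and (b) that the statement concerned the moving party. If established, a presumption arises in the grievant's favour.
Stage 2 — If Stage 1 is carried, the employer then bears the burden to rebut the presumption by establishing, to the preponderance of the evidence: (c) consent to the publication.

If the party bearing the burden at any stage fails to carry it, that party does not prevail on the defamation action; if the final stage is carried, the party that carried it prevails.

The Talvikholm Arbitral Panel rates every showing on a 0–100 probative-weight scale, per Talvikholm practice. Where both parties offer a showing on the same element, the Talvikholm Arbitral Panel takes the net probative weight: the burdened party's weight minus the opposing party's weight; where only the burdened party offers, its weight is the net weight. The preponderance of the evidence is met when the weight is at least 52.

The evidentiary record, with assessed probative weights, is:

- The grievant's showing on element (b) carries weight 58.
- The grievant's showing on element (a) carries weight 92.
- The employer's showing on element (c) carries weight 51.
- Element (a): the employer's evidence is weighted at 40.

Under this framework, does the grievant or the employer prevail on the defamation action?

grievant

At Stage 1 the grievant must meet the preponderance of the evidence (weight is at least 52): on (a) the weight is 92 less the opposing 40 gives net 52, ≥ 52, so (a) meets the standard; on (b) the weight is 58, ≥ 52, so (b) meets the standard.
  The grievant carries Stage 1; the employer now bears the burden.
At Stage 2 the employer must meet the preponderance of the evidence (weight is at least 52): on (c) the weight is 51, which does not reach 52, so (c) does not meet the standard.
  The employer does not carry Stage 2.
The grievant prevails.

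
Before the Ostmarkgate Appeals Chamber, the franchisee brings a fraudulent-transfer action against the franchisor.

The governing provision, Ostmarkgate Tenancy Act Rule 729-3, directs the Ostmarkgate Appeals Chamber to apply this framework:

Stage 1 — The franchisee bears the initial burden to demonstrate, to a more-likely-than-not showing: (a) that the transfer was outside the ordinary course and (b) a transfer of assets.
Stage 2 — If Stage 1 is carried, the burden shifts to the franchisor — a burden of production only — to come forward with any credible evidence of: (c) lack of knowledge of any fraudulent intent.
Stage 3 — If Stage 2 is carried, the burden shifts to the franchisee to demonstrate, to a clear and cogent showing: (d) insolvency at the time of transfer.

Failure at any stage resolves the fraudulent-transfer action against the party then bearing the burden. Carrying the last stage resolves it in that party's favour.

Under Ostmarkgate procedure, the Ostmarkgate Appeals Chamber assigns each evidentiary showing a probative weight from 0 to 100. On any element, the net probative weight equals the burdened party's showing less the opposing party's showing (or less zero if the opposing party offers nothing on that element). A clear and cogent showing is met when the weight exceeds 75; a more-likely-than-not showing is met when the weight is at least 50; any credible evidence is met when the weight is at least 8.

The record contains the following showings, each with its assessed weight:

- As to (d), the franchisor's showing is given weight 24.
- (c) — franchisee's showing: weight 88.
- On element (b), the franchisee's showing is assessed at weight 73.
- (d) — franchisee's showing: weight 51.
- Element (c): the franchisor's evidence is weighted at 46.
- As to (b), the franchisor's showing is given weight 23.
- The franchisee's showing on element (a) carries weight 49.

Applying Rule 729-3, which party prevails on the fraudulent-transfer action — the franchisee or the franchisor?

franchisor

Stage 1 — burden on franchisee; standard: a more-likely-than-not showing (weight is at least 50).
    (a): 49 < 50 [not met]
    (b): 73 − 23 = 50 ≥ 50 [met]
  The franchisee does not carry Stage 1.
The analysis ends at Stage 1; the franchisor prevails.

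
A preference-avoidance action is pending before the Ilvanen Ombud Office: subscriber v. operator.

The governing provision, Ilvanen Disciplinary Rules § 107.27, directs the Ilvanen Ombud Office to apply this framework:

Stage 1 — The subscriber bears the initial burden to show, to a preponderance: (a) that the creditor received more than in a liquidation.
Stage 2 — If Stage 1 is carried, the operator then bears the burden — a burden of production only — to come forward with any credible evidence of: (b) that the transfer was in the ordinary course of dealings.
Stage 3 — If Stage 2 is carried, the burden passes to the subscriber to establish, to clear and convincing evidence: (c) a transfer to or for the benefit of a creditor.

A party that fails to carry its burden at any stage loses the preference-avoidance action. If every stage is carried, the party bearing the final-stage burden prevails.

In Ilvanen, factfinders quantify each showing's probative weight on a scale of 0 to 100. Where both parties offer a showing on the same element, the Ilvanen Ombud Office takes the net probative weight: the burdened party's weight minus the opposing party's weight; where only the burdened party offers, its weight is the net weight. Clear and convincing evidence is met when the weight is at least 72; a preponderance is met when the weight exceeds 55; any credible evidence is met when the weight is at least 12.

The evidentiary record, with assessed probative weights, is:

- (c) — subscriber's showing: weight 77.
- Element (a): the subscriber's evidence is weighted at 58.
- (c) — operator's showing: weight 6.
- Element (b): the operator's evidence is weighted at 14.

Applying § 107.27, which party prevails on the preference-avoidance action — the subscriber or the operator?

operator

Stage 1 — burden on subscriber; standard: a preponderance (weight exceeds 55).
    (a): 58 > 55 [met]
  All elements met. The burden passes to the operator.
Stage 2 — burden on operator; standard: any credible evidence (weight is at least 12).
    (b): 14 ≥ 12 [met]
  Stage 2 carried; the burden shifts to the subscriber.
Stage 3 — burden on subscriber; standard: clear and convincing evidence (weight is at least 72).
    (c): 77 − 6 = 71 < 72 [not met]
  Not every element is met, so the subscriber fails to carry Stage 3.
The operator prevails.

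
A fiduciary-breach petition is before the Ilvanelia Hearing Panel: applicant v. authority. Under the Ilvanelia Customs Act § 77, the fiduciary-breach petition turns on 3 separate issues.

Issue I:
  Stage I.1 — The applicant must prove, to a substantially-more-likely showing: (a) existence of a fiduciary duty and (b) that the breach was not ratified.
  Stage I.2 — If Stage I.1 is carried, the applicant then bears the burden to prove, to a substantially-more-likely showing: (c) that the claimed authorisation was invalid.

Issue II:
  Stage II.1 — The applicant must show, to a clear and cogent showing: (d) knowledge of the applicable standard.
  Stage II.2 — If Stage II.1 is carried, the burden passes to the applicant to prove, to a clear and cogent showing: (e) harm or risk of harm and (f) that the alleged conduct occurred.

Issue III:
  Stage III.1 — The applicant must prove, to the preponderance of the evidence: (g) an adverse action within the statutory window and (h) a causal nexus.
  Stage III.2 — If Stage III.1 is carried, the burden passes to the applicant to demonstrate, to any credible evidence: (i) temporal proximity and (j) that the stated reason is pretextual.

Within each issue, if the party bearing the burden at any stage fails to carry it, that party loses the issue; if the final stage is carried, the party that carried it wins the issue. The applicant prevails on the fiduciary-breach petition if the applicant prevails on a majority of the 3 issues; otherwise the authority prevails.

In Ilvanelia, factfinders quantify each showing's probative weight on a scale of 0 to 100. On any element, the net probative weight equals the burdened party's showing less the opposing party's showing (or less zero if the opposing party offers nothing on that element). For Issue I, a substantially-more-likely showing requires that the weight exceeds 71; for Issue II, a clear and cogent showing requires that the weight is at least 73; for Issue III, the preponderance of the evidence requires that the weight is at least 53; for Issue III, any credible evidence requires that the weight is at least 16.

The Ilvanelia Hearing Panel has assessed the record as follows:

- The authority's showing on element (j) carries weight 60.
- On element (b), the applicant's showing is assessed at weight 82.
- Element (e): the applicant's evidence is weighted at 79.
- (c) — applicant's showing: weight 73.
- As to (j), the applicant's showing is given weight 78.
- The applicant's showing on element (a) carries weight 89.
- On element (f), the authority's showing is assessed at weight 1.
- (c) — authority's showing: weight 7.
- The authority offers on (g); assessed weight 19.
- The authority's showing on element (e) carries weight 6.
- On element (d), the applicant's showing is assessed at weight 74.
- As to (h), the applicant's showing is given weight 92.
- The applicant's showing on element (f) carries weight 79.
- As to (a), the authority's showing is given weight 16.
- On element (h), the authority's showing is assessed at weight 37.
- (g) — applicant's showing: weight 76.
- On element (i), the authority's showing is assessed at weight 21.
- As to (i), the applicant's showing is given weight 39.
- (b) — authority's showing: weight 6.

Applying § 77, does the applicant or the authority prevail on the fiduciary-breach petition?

applicant

— Issue I —
Stage I.1 (applicant, a substantially-more-likely showing, weight exceeds 71): (a) net 89−16=73 > 71 — meets; (b) net 82−6=76 > 71 — meets.
  Stage I.1 is satisfied; the applicant continues to bear the burden.
Stage I.2 (applicant, a substantially-more-likely showing, weight exceeds 71): (c) net 73−7=66 ≤ 71 — fails.
  Stage I.2 not carried; the applicant fails its burden.
The analysis ends at Stage I.2; the authority prevails on this issue.
— Issue II —
Stage II.1 — burden on applicant; standard: a clear and cogent showing (weight is at least 73).
    (d): 74 ≥ 73 [met]
  All elements met. The applicant retains the burden for Stage II.2.
Stage II.2 — burden on applicant; standard: a clear and cogent showing (weight is at least 73).
    (e): 79 − 6 = 73 ≥ 73 [met]
    (f): 79 − 1 = 78 ≥ 73 [met]
  The applicant carries the last stage.
Every stage carried; the applicant prevails on this issue.
— Issue III —
Stage III.1 (applicant, the preponderance of the evidence, weight is at least 53): (g) net 76−19=57 ≥ 53 — meets; (h) net 92−37=55 ≥ 53 — meets.
  Stage III.1 carried; the burden remains with the applicant.
Stage III.2 (applicant, any credible evidence, weight is at least 16): (i) net 39−21=18 ≥ 16 — meets; (j) net 78−60=18 ≥ 16 — meets.
  Stage III.2 carried; the final stage is satisfied.
With every stage satisfied, the applicant prevails on this issue.
Per-issue: Issue I → authority; Issue II → applicant; Issue III → applicant. The applicant must prevail on a majority of issues; overall, the applicant prevails.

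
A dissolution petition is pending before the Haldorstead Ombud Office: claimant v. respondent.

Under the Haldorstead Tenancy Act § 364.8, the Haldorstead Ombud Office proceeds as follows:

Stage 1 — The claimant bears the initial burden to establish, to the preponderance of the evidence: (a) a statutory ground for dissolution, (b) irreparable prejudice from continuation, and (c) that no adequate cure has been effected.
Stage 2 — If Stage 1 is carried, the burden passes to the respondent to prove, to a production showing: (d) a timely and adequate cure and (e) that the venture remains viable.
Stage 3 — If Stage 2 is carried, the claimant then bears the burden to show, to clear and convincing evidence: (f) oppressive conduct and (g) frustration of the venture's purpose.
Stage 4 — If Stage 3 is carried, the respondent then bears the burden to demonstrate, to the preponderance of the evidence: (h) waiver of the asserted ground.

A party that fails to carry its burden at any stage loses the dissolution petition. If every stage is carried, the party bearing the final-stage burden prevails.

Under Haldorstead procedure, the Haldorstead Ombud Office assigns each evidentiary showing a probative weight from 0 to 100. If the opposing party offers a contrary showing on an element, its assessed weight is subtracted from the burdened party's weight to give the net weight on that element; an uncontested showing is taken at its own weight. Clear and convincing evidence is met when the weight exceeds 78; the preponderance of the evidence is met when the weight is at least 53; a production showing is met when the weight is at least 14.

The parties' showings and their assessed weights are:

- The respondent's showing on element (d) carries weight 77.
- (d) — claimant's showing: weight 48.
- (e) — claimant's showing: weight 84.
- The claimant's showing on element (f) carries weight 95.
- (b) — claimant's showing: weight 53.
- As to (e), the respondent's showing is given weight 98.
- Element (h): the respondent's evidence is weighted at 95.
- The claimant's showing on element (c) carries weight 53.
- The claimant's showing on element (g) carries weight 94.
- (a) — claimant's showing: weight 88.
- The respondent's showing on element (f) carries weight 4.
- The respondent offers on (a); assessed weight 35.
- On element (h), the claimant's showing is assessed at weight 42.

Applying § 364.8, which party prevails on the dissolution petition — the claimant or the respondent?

At Stage 1 the claimant must meet the preponderance of the evidence (weight is at least 53): on (a) the weight is 88 less the opposing 35 gives net 53, ≥ 53, so (a) meets the standard; on (b) the weight is 53, which does reach 53, so (b) meets the standard; on (c) the weight is 53, which does reach 53, so (c) meets the standard.
  Stage 1 carried; the burden shifts to the respondent.
At Stage 2 the respondent must meet a production showing (weight is at least 14): on (d) the weight is 77 less the opposing 48 gives net 29, ≥ 14, so (d) meets the standard; on (e) the weight is 98 less the opposing 84 gives net 14, which does reach 14, so (e) meets the standard.
  All elements met. The burden passes to the claimant.
At Stage 3 the claimant must meet clear and convincing evidence (weight exceeds 78): on (f) the weight is 95 less the opposing 4 gives net 91, > 78, so (f) meets the standard; on (g) the weight is 94, which does exceed 78, so (g) meets the standard.
  The claimant carries Stage 3; the respondent now bears the burden.
At Stage 4 the respondent must meet the preponderance of the evidence (weight is at least 53): on (h) the weight is 95 less the opposing 42 gives net 53, which does reach 53, so (h) meets the standard.
  The respondent carries the last stage.
All stages carried — the respondent prevails.

respondent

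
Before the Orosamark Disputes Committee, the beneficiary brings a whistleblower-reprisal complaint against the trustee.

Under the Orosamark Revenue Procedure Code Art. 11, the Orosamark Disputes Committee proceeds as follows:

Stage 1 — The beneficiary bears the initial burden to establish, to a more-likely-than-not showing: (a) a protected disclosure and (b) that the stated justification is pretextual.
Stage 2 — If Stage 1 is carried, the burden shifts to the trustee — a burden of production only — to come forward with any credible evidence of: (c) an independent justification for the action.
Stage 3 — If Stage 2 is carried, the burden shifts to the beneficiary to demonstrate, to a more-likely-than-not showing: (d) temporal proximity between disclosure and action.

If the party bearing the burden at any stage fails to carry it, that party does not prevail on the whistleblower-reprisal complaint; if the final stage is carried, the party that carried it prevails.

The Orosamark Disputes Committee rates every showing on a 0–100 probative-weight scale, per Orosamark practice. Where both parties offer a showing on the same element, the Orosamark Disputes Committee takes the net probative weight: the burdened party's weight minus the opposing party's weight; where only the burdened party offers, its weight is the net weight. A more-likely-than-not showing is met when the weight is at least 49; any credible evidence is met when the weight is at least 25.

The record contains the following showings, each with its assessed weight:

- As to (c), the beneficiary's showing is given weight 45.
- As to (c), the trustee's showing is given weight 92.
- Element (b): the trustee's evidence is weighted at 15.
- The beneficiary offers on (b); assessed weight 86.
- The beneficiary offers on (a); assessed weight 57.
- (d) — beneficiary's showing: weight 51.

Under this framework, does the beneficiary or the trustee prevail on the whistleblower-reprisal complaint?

beneficiary

Stage 1 (beneficiary, a more-likely-than-not showing, weight is at least 49): (a) 57 ≥ 49 — meets; (b) net 86−15=71 ≥ 49 — meets.
  The beneficiary carries Stage 1; the trustee now bears the burden.
Stage 2 (trustee, any credible evidence, weight is at least 25): (c) net 92−45=47 ≥ 25 — meets.
  All elements met. The burden passes to the beneficiary.
Stage 3 (beneficiary, a more-likely-than-not showing, weight is at least 49): (d) 51 ≥ 49 — meets.
  Stage 3 carried; the final stage is satisfied.
All stages carried — the beneficiary prevails.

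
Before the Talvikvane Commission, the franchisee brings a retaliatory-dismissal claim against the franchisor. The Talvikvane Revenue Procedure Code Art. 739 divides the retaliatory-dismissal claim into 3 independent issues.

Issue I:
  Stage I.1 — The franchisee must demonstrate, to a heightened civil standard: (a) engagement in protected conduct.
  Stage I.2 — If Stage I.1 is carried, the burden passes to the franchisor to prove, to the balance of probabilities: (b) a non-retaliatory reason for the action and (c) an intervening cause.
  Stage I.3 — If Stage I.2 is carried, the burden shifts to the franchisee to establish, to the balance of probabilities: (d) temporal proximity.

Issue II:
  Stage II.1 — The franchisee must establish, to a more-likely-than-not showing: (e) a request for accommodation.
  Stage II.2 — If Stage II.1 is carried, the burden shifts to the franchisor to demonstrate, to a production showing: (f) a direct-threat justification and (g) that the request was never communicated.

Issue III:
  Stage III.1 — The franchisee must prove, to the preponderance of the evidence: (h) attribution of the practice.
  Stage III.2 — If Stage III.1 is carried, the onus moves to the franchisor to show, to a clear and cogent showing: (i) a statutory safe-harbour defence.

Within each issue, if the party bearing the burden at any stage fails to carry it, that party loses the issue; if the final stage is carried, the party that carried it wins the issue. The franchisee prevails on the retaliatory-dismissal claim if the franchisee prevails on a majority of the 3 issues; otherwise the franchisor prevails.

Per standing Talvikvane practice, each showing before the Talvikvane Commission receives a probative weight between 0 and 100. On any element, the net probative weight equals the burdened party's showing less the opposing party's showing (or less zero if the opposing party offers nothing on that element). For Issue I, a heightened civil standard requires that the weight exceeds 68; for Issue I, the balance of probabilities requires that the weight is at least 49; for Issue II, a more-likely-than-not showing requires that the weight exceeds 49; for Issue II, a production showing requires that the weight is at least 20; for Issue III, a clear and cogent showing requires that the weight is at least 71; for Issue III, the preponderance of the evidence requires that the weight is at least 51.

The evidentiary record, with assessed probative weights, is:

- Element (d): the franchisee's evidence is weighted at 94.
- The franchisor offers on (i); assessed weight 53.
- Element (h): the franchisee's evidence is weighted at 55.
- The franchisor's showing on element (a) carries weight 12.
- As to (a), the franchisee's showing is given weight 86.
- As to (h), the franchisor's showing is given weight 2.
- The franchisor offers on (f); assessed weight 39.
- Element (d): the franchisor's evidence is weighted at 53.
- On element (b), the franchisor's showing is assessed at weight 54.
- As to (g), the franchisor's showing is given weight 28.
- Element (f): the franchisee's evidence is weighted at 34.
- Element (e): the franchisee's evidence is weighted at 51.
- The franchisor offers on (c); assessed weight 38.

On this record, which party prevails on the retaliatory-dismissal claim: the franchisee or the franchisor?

franchisee

— Issue I —
Stage I.1 — burden on franchisee; standard: a heightened civil standard (weight exceeds 68).
    (a): 86 − 12 = 74 > 68 [met]
  Stage I.1 carried; the burden shifts to the franchisor.
Stage I.2 — burden on franchisor; standard: the balance of probabilities (weight is at least 49).
    (b): 54 ≥ 49 [met]
    (c): 38 < 49 [not met]
  The franchisor does not carry Stage I.2.
The franchisee prevails on this issue.
— Issue II —
Stage II.1 (franchisee, a more-likely-than-not showing, weight exceeds 49): (e) 51 > 49 — meets.
  All elements met. The burden passes to the franchisor.
Stage II.2 (franchisor, a production showing, weight is at least 20): (f) net 39−34=5 < 20 — fails; (g) 28 ≥ 20 — meets.
  Stage II.2 not carried; the franchisor fails its burden.
The analysis ends at Stage II.2; the franchisee prevails on this issue.
— Issue III —
At Stage III.1 the franchisee must meet the preponderance of the evidence (weight is at least 51): on (h) the weight is 55 less the opposing 2 gives net 53, which does reach 51, so (h) meets the standard.
  Stage III.1 carried; the burden shifts to the franchisor.
At Stage III.2 the franchisor must meet a clear and cogent showing (weight is at least 71): on (i) the weight is 53, which does not reach 71, so (i) does not meet the standard.
  Stage III.2 not carried; the franchisor fails its burden.
The analysis ends at Stage III.2; the franchisee prevails on this issue.
Per-issue: Issue I → franchisee; Issue II → franchisee; Issue III → franchisee. The franchisee must prevail on a majority of issues; overall, the franchisee prevails.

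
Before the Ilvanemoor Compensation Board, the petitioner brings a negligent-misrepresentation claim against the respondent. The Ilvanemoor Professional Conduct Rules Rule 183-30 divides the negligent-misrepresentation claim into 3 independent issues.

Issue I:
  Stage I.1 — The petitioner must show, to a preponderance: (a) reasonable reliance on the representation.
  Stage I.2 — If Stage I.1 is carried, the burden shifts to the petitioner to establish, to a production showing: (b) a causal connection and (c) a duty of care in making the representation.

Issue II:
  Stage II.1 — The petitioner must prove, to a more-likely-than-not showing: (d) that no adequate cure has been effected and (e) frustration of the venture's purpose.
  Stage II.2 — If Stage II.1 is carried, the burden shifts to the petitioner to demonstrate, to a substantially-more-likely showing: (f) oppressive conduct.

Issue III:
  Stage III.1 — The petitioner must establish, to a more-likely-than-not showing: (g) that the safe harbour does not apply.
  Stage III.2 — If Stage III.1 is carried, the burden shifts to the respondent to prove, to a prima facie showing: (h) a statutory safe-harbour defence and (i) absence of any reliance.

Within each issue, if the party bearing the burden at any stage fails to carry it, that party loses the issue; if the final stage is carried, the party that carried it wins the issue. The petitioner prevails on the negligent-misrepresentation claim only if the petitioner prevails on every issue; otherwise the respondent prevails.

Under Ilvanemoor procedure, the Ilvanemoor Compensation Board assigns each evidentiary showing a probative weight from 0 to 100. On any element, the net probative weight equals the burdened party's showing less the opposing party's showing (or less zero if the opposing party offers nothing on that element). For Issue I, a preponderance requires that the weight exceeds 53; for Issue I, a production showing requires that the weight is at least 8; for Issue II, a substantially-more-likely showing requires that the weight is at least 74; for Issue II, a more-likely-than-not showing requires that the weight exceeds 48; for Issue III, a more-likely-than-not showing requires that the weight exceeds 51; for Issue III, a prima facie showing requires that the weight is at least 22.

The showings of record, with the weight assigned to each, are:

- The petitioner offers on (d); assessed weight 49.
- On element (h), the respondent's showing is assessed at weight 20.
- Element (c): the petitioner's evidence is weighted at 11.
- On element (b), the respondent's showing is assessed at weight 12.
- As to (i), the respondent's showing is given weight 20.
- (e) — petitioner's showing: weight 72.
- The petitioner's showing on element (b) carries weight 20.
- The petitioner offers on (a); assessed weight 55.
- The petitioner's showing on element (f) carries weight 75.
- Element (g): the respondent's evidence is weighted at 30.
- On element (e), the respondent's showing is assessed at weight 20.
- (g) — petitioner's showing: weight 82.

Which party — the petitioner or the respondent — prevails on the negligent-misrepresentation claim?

— Issue I —
Stage I.1 (petitioner, a preponderance, weight exceeds 53): (a) 55 > 53 — meets.
  All elements met. The petitioner retains the burden for Stage I.2.
Stage I.2 (petitioner, a production showing, weight is at least 8): (b) net 20−12=8 ≥ 8 — meets; (c) 11 ≥ 8 — meets.
  Stage I.2 carried; the final stage is satisfied.
Every stage carried; the petitioner prevails on this issue.
— Issue II —
At Stage II.1 the petitioner must meet a more-likely-than-not showing (weight exceeds 48): on (d) the weight is 49, > 48, so (d) meets the standard; on (e) the weight is 72 less the opposing 20 gives net 52, which does exceed 48, so (e) meets the standard.
  Stage II.1 carried; the burden remains with the petitioner.
At Stage II.2 the petitioner must meet a substantially-more-likely showing (weight is at least 74): on (f) the weight is 75, which does reach 74, so (f) meets the standard.
  The petitioner carries the last stage.
All stages carried — the petitioner prevails on this issue.
— Issue III —
Stage III.1 (petitioner, a more-likely-than-not showing, weight exceeds 51): (g) net 82−30=52 > 51 — meets.
  Stage III.1 carried; the burden shifts to the respondent.
Stage III.2 (respondent, a prima facie showing, weight is at least 22): (h) 20 < 22 — fails; (i) 20 < 22 — fails.
  Stage III.2 not carried; the respondent fails its burden.
The analysis ends at Stage III.2; the petitioner prevails on this issue.
Per-issue: Issue I → petitioner; Issue II → petitioner; Issue III → petitioner. The petitioner must prevail on every issue; overall, the petitioner prevails.

petitioner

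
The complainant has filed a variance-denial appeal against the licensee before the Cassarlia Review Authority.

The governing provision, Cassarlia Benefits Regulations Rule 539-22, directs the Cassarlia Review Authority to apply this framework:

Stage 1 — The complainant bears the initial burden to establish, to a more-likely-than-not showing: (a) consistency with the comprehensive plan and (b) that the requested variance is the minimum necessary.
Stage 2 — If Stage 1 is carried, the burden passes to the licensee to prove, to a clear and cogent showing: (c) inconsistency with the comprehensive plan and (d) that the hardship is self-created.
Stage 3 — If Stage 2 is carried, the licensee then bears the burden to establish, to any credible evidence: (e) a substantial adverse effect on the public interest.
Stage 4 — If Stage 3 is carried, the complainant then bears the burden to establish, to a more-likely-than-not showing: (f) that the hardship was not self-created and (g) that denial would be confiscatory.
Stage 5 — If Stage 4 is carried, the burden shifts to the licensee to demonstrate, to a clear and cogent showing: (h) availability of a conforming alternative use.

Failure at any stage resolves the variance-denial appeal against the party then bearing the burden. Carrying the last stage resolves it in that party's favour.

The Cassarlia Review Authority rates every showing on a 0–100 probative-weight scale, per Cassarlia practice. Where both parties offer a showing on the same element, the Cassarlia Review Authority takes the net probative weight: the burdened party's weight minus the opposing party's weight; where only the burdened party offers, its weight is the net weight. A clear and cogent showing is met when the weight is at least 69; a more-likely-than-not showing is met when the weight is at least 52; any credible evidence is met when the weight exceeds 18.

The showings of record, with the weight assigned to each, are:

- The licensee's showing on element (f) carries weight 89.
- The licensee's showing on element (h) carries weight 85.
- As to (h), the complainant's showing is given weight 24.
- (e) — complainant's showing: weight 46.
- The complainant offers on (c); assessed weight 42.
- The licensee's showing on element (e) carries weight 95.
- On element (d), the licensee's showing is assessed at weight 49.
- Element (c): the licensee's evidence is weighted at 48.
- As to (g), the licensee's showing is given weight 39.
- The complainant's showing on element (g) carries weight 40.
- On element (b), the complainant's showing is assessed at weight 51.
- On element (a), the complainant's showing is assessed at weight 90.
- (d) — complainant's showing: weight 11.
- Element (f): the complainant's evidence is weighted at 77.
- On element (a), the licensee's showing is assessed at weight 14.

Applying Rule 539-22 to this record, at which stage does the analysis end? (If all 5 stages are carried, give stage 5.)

Stage 1 — burden on complainant; standard: a more-likely-than-not showing (weight is at least 52).
    (a): 90 − 14 = 76 ≥ 52 [met]
    (b): 51 < 52 [not met]
  The complainant does not carry Stage 1.
The licensee prevails.

stage 1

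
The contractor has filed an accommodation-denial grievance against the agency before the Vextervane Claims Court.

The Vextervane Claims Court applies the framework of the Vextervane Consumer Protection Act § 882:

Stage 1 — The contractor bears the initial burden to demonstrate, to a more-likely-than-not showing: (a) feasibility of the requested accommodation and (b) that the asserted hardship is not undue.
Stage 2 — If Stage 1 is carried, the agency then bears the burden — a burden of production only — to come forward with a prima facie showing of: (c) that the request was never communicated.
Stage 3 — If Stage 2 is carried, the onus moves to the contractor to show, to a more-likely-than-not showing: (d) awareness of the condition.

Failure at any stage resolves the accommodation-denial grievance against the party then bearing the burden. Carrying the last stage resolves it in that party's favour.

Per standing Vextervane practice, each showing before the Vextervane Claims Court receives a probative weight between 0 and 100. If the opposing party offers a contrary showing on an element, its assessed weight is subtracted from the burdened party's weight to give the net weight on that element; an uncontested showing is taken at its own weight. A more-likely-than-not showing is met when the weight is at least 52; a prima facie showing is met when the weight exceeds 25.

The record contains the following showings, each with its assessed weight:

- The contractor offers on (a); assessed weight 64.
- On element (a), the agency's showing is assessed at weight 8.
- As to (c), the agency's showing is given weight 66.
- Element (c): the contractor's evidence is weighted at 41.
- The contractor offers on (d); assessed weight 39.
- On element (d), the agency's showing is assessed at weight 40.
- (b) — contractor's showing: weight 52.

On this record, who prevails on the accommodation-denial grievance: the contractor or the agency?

Stage 1 (contractor, a more-likely-than-not showing, weight is at least 52): (a) net 64−8=56 ≥ 52 — meets; (b) 52 ≥ 52 — meets.
  Stage 1 is satisfied; the onus moves to the agency.
Stage 2 (agency, a prima facie showing, weight exceeds 25): (c) net 66−41=25 ≤ 25 — fails.
  The agency does not carry Stage 2.
The contractor prevails.

contractor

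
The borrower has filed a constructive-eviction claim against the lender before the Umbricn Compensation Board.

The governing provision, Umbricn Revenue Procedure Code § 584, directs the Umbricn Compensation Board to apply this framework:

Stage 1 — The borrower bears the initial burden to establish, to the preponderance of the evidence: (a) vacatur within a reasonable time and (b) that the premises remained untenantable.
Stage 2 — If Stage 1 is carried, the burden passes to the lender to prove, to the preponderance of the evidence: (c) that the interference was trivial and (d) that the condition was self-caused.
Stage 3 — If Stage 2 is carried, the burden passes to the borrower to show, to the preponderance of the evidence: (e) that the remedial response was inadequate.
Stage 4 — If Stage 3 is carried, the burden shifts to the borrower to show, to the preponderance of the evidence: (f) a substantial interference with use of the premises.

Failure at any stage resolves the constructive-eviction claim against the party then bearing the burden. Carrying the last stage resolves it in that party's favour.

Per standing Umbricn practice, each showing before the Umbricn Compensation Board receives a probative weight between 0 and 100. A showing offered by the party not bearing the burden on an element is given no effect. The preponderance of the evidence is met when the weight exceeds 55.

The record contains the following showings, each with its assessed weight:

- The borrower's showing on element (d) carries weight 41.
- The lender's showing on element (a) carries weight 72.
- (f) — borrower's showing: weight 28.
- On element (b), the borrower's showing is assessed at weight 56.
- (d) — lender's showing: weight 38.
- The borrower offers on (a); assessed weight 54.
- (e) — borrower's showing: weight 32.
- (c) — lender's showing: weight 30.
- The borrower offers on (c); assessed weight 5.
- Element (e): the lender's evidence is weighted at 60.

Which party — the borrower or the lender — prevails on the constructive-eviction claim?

lender

At Stage 1 the borrower must meet the preponderance of the evidence (weight exceeds 55): on (a) the weight is 54 (the lender's 72 is given no effect), which does not exceed 55, so (a) does not meet the standard; on (b) the weight is 56, > 55, so (b) meets the standard.
  Stage 1 not carried; the borrower fails its burden.
So the lender prevails.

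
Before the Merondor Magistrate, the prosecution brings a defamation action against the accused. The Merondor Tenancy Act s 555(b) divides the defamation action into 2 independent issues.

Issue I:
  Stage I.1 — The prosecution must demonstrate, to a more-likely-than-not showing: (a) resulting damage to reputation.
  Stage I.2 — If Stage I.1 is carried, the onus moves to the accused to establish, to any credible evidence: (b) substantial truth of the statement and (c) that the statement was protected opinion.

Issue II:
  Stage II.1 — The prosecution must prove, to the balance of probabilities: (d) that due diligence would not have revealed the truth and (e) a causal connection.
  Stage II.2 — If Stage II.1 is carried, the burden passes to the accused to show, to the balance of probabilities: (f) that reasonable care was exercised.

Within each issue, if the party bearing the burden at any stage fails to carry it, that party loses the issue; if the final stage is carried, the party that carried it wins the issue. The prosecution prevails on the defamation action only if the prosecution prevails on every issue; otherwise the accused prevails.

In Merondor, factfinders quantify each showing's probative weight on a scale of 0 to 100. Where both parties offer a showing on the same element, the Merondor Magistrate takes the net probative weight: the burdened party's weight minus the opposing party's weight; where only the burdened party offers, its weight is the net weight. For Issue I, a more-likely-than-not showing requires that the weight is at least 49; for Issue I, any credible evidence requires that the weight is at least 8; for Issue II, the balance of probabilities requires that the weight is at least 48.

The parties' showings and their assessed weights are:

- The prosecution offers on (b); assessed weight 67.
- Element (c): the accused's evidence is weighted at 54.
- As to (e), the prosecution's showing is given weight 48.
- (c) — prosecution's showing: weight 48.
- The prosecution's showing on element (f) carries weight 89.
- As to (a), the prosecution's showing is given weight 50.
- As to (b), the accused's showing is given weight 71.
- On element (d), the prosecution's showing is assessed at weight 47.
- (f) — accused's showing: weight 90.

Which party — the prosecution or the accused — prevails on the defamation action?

accused

— Issue I —
Stage I.1 (prosecution, a more-likely-than-not showing, weight is at least 49): (a) 50 ≥ 49 — meets.
  Stage I.1 is satisfied; the onus moves to the accused.
Stage I.2 (accused, any credible evidence, weight is at least 8): (b) net 71−67=4 < 8 — fails; (c) net 54−48=6 < 8 — fails.
  Stage I.2 not carried; the accused fails its burden.
The prosecution prevails on this issue.
— Issue II —
Stage II.1 (prosecution, the balance of probabilities, weight is at least 48): (d) 47 < 48 — fails; (e) 48 ≥ 48 — meets.
  The prosecution does not carry Stage II.1.
So the accused prevails on this issue.
Per-issue: Issue I → prosecution; Issue II → accused. The prosecution must prevail on every issue; overall, the accused prevails.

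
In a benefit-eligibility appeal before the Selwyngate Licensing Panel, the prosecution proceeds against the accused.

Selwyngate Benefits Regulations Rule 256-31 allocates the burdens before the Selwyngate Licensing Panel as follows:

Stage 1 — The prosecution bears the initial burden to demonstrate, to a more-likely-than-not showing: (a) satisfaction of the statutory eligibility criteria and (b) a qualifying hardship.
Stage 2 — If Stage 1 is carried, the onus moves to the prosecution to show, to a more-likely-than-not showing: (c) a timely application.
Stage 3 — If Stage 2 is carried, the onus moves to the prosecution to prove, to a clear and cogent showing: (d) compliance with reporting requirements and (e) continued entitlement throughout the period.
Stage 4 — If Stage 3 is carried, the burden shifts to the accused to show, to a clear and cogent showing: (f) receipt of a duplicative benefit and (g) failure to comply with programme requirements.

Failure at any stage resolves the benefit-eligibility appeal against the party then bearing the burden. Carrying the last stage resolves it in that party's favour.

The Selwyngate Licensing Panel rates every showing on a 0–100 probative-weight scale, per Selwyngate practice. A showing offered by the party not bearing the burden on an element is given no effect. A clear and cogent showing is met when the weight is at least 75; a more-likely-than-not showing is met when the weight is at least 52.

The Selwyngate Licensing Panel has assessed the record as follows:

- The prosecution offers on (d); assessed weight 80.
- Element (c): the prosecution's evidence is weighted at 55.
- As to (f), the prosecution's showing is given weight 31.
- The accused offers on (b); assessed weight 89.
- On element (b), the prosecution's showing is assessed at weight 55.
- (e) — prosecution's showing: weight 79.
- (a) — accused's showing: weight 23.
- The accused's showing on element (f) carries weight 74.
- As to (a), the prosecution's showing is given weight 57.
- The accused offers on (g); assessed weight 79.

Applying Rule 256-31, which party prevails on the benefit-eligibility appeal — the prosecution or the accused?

Stage 1 — burden on prosecution; standard: a more-likely-than-not showing (weight is at least 52).
    (a): 57 (accused's 23 disregarded) ≥ 52 [met]
    (b): 55 (accused's 89 disregarded) ≥ 52 [met]
  Stage 1 carried; the burden remains with the prosecution.
Stage 2 — burden on prosecution; standard: a more-likely-than-not showing (weight is at least 52).
    (c): 55 ≥ 52 [met]
  All elements met. The prosecution retains the burden for Stage 3.
Stage 3 — burden on prosecution; standard: a clear and cogent showing (weight is at least 75).
    (d): 80 ≥ 75 [met]
    (e): 79 ≥ 75 [met]
  Stage 3 carried; the burden shifts to the accused.
Stage 4 — burden on accused; standard: a clear and cogent showing (weight is at least 75).
    (f): 74 (prosecution's 31 disregarded) < 75 [not met]
    (g): 79 ≥ 75 [met]
  Stage 4 not carried; the accused fails its burden.
The analysis ends at Stage 4; the prosecution prevails.

prosecution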